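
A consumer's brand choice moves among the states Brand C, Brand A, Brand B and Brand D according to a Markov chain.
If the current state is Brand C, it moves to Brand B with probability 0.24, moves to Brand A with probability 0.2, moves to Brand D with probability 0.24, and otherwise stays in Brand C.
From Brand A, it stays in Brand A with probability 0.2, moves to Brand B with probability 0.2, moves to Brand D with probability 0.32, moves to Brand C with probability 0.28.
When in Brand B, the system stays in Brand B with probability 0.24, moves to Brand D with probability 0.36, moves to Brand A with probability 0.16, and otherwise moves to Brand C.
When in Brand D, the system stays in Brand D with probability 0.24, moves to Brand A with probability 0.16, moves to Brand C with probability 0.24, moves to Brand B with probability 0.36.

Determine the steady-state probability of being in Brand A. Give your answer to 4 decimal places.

Let the stationary distribution be π with π = πP and π_1 + π_2 + π_3 + π_4 = 1.
π_1 = 0.32·π_1 + 0.28·π_2 + 0.24·π_3 + 0.24·π_4
π_2 = 0.2·π_1 + 0.2·π_2 + 0.16·π_3 + 0.16·π_4
π_3 = 0.24·π_1 + 0.2·π_2 + 0.24·π_3 + 0.36·π_4
Solving with the normalization constraint gives π = (0.2686, 0.1779, 0.2672, 0.2863).
So the stationary probability of Brand A is 0.1779.

0.1779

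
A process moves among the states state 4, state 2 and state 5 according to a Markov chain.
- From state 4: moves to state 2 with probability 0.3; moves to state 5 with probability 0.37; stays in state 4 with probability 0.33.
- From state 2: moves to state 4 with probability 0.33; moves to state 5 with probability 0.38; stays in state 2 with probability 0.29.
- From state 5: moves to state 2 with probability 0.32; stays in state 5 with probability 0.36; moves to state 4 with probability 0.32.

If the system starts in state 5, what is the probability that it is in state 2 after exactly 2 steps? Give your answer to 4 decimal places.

0.3040

Sum over the intermediate state after 1 step:
P = P(state 5→state 4)·P(state 4→state 2) + P(state 5→state 2)·P(state 2→state 2) + P(state 5→state 5)·P(state 5→state 2)
  = 0.32×0.3 + 0.32×0.29 + 0.36×0.32
  = 0.0960 + 0.0928 + 0.1152 = 0.3040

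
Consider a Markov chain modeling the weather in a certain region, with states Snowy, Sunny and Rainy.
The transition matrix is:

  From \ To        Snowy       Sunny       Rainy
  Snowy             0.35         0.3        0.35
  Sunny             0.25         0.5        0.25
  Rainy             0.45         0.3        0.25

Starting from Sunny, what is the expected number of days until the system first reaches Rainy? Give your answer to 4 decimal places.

3.6000

Let t(s) be the expected number of days to first reach Rainy from state s, with t(Rainy) = 0. Conditioning on the first day:
t(Snowy) = 1 + 0.35·t(Snowy) + 0.3·t(Sunny)
t(Sunny) = 1 + 0.25·t(Snowy) + 0.5·t(Sunny)
Solving: t(Snowy) = 3.2000, t(Sunny) = 3.6000.
Expected days from Sunny to Rainy: 3.6000.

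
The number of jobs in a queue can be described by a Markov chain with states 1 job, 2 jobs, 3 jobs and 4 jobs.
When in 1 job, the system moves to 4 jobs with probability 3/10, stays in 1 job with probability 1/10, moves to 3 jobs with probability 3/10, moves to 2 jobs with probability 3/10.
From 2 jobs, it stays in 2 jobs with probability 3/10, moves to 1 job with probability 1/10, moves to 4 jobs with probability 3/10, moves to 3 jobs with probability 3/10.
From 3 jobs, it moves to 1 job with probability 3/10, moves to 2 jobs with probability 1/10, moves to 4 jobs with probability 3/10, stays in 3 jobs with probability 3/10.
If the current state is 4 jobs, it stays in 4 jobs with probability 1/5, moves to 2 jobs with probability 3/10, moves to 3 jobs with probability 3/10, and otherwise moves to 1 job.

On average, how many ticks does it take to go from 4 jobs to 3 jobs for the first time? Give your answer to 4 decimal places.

3.3333

Let t(s) be the expected number of ticks to first reach 3 jobs from state s, with t(3 jobs) = 0. Conditioning on the first tick:
t(1 job) = 1 + 0.1·t(1 job) + 0.3·t(2 jobs) + 0.3·t(4 jobs)
t(2 jobs) = 1 + 0.1·t(1 job) + 0.3·t(2 jobs) + 0.3·t(4 jobs)
t(4 jobs) = 1 + 0.2·t(1 job) + 0.3·t(2 jobs) + 0.2·t(4 jobs)
Solving: t(1 job) = 3.3333, t(2 jobs) = 3.3333, t(4 jobs) = 3.3333.
Expected ticks from 4 jobs to 3 jobs: 3.3333.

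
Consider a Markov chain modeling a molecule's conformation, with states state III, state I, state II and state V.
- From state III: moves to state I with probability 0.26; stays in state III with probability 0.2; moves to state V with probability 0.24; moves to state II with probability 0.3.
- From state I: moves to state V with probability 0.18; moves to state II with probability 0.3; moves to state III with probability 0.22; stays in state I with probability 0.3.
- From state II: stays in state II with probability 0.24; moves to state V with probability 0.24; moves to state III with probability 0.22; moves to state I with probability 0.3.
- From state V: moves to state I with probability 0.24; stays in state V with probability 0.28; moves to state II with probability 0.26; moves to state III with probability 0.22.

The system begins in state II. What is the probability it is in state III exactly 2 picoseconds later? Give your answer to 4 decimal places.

Propagate the distribution vector 2 picoseconds from state II.
After 0 picoseconds: (0.0000, 0.0000, 1.0000, 0.0000)
After 1 picosecond: (0.2200, 0.3000, 0.2400, 0.2400)
After 2 picoseconds: (0.2156, 0.2768, 0.2760, 0.2316)
P(in state III after 2 picoseconds) = 0.2156

0.2156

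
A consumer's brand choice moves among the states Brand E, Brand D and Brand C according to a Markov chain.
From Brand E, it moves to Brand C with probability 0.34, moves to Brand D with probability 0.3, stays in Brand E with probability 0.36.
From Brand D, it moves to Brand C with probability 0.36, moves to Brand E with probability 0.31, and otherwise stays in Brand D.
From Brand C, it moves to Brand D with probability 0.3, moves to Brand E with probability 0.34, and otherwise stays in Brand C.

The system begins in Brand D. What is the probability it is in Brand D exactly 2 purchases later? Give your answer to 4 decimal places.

Sum over the intermediate state after 1 purchase:
P = P(Brand D→Brand E)·P(Brand E→Brand D) + P(Brand D→Brand D)·P(Brand D→Brand D) + P(Brand D→Brand C)·P(Brand C→Brand D)
  = 0.31×0.3 + 0.33×0.33 + 0.36×0.3
  = 0.0930 + 0.1089 + 0.1080 = 0.3099

0.3099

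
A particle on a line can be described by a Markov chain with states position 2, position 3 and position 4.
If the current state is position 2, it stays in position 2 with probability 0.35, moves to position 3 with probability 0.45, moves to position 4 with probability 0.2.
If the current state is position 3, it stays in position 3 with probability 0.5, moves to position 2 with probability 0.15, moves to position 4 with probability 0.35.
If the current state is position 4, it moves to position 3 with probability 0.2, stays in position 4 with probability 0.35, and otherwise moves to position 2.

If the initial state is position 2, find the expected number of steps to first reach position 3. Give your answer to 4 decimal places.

Let t(s) be the expected number of steps to first reach position 3 from state s, with t(position 3) = 0. Conditioning on the first step:
t(position 2) = 1 + 0.35·t(position 2) + 0.2·t(position 4)
t(position 4) = 1 + 0.45·t(position 2) + 0.35·t(position 4)
Solving: t(position 2) = 2.5564, t(position 4) = 3.3083.
Expected steps from position 2 to position 3: 2.5564.

2.5564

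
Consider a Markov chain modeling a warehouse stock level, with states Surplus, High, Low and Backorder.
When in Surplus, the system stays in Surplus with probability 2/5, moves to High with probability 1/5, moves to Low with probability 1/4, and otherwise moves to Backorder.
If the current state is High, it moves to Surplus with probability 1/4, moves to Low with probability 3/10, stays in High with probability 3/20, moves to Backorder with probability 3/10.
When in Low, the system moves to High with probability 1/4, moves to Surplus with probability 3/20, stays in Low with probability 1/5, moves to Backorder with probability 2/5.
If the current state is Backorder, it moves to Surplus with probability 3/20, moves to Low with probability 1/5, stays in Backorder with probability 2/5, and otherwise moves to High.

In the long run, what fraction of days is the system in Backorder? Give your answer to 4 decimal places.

Let the stationary distribution be π with π = πP and π_1 + π_2 + π_3 + π_4 = 1.
π_1 = 0.4·π_1 + 0.25·π_2 + 0.15·π_3 + 0.15·π_4
π_2 = 0.2·π_1 + 0.15·π_2 + 0.25·π_3 + 0.25·π_4
π_3 = 0.25·π_1 + 0.3·π_2 + 0.2·π_3 + 0.2·π_4
Solving with the normalization constraint gives π = (0.2289, 0.2169, 0.2331, 0.3211).
So the stationary probability of Backorder is 0.3211.

0.3211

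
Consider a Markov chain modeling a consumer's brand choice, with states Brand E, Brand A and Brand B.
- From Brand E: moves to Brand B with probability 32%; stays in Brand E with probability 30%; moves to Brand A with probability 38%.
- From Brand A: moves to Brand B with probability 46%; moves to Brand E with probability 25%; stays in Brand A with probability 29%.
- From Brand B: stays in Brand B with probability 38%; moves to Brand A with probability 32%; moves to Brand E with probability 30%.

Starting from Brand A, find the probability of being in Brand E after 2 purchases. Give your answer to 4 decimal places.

Sum over the intermediate state after 1 purchase:
P = P(Brand A→Brand E)·P(Brand E→Brand E) + P(Brand A→Brand A)·P(Brand A→Brand E) + P(Brand A→Brand B)·P(Brand B→Brand E)
  = 0.25×0.3 + 0.29×0.25 + 0.46×0.3
  = 0.0750 + 0.0725 + 0.1380 = 0.2855

0.2855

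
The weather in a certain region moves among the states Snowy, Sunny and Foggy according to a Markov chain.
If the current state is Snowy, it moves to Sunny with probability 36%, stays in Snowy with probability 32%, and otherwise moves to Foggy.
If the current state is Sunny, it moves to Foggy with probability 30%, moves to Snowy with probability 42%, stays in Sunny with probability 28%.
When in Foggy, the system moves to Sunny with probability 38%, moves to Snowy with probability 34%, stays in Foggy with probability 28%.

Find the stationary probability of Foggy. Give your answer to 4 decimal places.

0.3012

Let the stationary distribution be π with π = πP and π_1 + π_2 + π_3 = 1.
π_1 = 0.32·π_1 + 0.42·π_2 + 0.34·π_3
π_2 = 0.36·π_1 + 0.28·π_2 + 0.38·π_3
Solving with the normalization constraint gives π = (0.3599, 0.3389, 0.3012).
So the stationary probability of Foggy is 0.3012.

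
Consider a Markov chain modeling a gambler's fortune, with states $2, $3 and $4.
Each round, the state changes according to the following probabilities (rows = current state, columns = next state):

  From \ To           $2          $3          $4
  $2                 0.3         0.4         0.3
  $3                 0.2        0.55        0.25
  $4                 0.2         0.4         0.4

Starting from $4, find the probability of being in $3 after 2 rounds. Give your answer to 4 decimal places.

Sum over the intermediate state after 1 round:
P = P($4→$2)·P($2→$3) + P($4→$3)·P($3→$3) + P($4→$4)·P($4→$3)
  = 0.2×0.4 + 0.4×0.55 + 0.4×0.4
  = 0.0800 + 0.2200 + 0.1600 = 0.4600

0.4600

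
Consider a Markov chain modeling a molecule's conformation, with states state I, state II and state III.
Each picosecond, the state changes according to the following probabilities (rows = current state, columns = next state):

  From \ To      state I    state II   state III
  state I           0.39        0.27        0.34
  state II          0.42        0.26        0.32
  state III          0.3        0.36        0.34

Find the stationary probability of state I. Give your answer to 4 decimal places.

Let the stationary distribution be π with π = πP and π_1 + π_2 + π_3 = 1.
π_1 = 0.39·π_1 + 0.42·π_2 + 0.3·π_3
π_2 = 0.27·π_1 + 0.26·π_2 + 0.36·π_3
Solving with the normalization constraint gives π = (0.3688, 0.2971, 0.3341).
So the stationary probability of state I is 0.3688.

0.3688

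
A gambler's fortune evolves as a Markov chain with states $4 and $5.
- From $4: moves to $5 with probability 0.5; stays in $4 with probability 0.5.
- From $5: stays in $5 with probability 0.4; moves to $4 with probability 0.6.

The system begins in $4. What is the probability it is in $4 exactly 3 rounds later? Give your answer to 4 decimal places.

0.5450

Propagate the distribution vector 3 rounds from $4.
After 0 rounds: (1.0000, 0.0000)
After 1 round: (0.5000, 0.5000)
After 2 rounds: (0.5500, 0.4500)
After 3 rounds: (0.5450, 0.4550)
P(in $4 after 3 rounds) = 0.5450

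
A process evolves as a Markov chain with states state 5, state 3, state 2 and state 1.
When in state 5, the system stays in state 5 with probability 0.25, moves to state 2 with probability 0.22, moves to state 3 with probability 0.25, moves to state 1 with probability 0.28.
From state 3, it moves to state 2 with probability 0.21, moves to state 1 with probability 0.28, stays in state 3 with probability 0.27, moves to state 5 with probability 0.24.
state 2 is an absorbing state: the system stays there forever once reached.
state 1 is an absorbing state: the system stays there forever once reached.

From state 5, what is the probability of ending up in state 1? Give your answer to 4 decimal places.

Let h(s) be the probability of absorption at state 1 starting from transient state s. Then h(state 1) = 1 and h(state 2) = 0. By first-step analysis:
h(state 5) = 0.25·h(state 5) + 0.25·h(state 3) + 0.22·0 + 0.28·1
h(state 3) = 0.24·h(state 5) + 0.27·h(state 3) + 0.21·0 + 0.28·1
Solving: h(state 5) = 0.5629, h(state 3) = 0.5686.
Starting from state 5, the probability is 0.5629.

0.5629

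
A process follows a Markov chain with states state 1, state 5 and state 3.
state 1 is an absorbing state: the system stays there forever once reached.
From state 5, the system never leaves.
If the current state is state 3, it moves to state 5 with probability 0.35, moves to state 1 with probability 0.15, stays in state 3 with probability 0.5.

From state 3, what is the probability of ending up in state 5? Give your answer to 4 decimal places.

0.7000

Let h(s) be the probability of absorption at state 5 starting from transient state s. Then h(state 5) = 1 and h(state 1) = 0. By first-step analysis:
h(state 3) = 0.15·0 + 0.35·1 + 0.5·h(state 3)
Solving: h(state 3) = 0.7000.
Starting from state 3, the probability is 0.7000.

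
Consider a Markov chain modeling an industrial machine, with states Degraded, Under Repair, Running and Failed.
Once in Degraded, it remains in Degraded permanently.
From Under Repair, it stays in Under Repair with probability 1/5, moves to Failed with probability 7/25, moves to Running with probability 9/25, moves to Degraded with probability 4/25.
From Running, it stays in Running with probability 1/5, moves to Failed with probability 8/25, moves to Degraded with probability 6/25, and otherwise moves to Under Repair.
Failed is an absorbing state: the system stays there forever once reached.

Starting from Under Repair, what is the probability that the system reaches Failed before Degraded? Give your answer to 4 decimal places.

Let h(s) be the probability of absorption at Failed starting from transient state s. Then h(Failed) = 1 and h(Degraded) = 0. By first-step analysis:
h(Under Repair) = 0.16·0 + 0.2·h(Under Repair) + 0.36·h(Running) + 0.28·1
h(Running) = 0.24·0 + 0.24·h(Under Repair) + 0.2·h(Running) + 0.32·1
Solving: h(Under Repair) = 0.6127, h(Running) = 0.5838.
Starting from Under Repair, the probability is 0.6127.

0.6127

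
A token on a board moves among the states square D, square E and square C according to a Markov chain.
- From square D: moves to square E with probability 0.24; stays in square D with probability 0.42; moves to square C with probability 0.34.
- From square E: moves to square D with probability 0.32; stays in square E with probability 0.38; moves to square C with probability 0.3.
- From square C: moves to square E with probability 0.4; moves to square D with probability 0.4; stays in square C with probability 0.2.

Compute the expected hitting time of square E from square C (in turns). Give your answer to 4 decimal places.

Let t(s) be the expected number of turns to first reach square E from state s, with t(square E) = 0. Conditioning on the first turn:
t(square D) = 1 + 0.42·t(square D) + 0.34·t(square C)
t(square C) = 1 + 0.4·t(square D) + 0.2·t(square C)
Solving: t(square D) = 3.4756, t(square C) = 2.9878.
Expected turns from square C to square E: 2.9878.

2.9878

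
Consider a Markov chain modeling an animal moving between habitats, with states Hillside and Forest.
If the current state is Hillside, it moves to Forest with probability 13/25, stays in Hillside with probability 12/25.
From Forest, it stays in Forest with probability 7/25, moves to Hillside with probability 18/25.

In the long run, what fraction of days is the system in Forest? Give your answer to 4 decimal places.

0.4194

Let the stationary distribution be π with π = πP and π_1 + π_2 = 1.
π_1 = 0.48·π_1 + 0.72·π_2
Solving with the normalization constraint gives π = (0.5806, 0.4194).
So the stationary probability of Forest is 0.4194.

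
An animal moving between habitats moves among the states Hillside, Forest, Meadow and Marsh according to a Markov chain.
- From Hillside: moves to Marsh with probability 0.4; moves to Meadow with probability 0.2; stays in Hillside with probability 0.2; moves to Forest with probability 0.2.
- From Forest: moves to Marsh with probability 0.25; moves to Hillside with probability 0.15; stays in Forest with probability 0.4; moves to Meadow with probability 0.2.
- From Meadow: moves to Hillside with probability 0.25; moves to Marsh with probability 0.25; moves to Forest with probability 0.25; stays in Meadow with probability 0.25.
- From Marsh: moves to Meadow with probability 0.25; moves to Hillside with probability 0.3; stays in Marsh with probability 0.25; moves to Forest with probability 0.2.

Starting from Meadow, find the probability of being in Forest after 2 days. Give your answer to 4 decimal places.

0.2625

Propagate the distribution vector 2 days from Meadow.
After 0 days: (0.0000, 0.0000, 1.0000, 0.0000)
After 1 day: (0.2500, 0.2500, 0.2500, 0.2500)
After 2 days: (0.2250, 0.2625, 0.2250, 0.2875)
P(in Forest after 2 days) = 0.2625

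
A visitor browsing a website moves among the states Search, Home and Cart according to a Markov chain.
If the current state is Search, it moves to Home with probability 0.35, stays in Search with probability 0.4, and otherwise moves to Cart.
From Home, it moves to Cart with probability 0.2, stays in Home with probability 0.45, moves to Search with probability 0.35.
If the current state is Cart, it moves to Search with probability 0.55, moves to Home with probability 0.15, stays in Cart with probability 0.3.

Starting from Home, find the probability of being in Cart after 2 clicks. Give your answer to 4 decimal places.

Sum over the intermediate state after 1 click:
P = P(Home→Search)·P(Search→Cart) + P(Home→Home)·P(Home→Cart) + P(Home→Cart)·P(Cart→Cart)
  = 0.35×0.25 + 0.45×0.2 + 0.2×0.3
  = 0.0875 + 0.0900 + 0.0600 = 0.2375

0.2375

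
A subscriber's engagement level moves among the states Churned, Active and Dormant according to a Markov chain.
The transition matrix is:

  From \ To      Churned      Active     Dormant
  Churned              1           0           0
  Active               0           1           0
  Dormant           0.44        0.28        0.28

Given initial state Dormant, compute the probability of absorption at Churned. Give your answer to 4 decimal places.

0.6111

Let h(s) be the probability of absorption at Churned starting from transient state s. Then h(Churned) = 1 and h(Active) = 0. By first-step analysis:
h(Dormant) = 0.44·1 + 0.28·0 + 0.28·h(Dormant)
Solving: h(Dormant) = 0.6111.
Starting from Dormant, the probability is 0.6111.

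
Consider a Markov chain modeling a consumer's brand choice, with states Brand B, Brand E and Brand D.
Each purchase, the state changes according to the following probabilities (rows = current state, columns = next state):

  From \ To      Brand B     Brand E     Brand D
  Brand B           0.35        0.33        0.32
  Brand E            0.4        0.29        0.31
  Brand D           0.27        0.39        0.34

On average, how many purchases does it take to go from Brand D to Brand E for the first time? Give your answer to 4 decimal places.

2.6853

Let t(s) be the expected number of purchases to first reach Brand E from state s, with t(Brand E) = 0. Conditioning on the first purchase:
t(Brand B) = 1 + 0.35·t(Brand B) + 0.32·t(Brand D)
t(Brand D) = 1 + 0.27·t(Brand B) + 0.34·t(Brand D)
Solving: t(Brand B) = 2.8605, t(Brand D) = 2.6853.
Expected purchases from Brand D to Brand E: 2.6853.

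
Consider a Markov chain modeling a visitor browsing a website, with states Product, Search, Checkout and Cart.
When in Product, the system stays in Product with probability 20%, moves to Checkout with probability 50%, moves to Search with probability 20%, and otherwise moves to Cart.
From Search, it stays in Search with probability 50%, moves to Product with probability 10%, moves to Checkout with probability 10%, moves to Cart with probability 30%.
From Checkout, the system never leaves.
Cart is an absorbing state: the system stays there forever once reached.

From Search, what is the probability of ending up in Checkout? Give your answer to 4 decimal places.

0.3421

Let h(s) be the probability of absorption at Checkout starting from transient state s. Then h(Checkout) = 1 and h(Cart) = 0. By first-step analysis:
h(Product) = 0.2·h(Product) + 0.2·h(Search) + 0.5·1 + 0.1·0
h(Search) = 0.1·h(Product) + 0.5·h(Search) + 0.1·1 + 0.3·0
Solving: h(Product) = 0.7105, h(Search) = 0.3421.
Starting from Search, the probability is 0.3421.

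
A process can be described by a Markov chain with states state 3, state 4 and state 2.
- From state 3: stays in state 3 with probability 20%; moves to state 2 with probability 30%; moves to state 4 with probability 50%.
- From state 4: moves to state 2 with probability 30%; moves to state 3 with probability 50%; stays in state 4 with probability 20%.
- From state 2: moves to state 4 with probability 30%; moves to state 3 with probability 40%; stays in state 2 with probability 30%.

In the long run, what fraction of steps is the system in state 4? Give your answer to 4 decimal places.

0.3385

Let the stationary distribution be π with π = πP and π_1 + π_2 + π_3 = 1.
π_1 = 0.2·π_1 + 0.5·π_2 + 0.4·π_3
π_2 = 0.5·π_1 + 0.2·π_2 + 0.3·π_3
Solving with the normalization constraint gives π = (0.3615, 0.3385, 0.3000).
So the stationary probability of state 4 is 0.3385.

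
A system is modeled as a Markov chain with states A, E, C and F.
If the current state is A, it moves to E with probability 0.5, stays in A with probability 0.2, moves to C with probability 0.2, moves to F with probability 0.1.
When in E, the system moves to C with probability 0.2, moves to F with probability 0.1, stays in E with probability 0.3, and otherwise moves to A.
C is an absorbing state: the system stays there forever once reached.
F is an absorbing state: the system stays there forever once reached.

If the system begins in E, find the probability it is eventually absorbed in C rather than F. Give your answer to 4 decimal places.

Let h(s) be the probability of absorption at C starting from transient state s. Then h(C) = 1 and h(F) = 0. By first-step analysis:
h(A) = 0.2·h(A) + 0.5·h(E) + 0.2·1 + 0.1·0
h(E) = 0.4·h(A) + 0.3·h(E) + 0.2·1 + 0.1·0
Solving: h(A) = 0.6667, h(E) = 0.6667.
Starting from E, the probability is 0.6667.

0.6667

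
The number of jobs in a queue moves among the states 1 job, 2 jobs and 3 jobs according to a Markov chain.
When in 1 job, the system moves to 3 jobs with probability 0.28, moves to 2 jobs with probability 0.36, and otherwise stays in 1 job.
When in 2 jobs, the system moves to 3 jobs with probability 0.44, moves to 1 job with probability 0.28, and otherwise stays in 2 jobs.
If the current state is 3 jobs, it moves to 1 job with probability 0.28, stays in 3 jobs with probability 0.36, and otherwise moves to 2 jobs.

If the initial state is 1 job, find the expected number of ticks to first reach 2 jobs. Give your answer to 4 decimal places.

Let t(s) be the expected number of ticks to first reach 2 jobs from state s, with t(2 jobs) = 0. Conditioning on the first tick:
t(1 job) = 1 + 0.36·t(1 job) + 0.28·t(3 jobs)
t(3 jobs) = 1 + 0.28·t(1 job) + 0.36·t(3 jobs)
Solving: t(1 job) = 2.7778, t(3 jobs) = 2.7778.
Expected ticks from 1 job to 2 jobs: 2.7778.

2.7778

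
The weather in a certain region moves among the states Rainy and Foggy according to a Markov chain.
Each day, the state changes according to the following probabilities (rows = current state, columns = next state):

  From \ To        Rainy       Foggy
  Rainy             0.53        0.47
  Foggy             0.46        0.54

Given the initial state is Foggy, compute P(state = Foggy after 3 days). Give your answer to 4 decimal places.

0.5055

Propagate the distribution vector 3 days from Foggy.
After 0 days: (0.0000, 1.0000)
After 1 day: (0.4600, 0.5400)
After 2 days: (0.4922, 0.5078)
After 3 days: (0.4945, 0.5055)
P(in Foggy after 3 days) = 0.5055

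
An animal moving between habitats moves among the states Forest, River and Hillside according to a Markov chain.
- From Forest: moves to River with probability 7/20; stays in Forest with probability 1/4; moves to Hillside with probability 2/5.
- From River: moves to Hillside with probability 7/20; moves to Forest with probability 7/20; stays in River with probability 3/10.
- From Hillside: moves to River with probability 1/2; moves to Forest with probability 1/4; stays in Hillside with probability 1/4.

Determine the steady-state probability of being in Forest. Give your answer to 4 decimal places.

0.2881

Let the stationary distribution be π with π = πP and π_1 + π_2 + π_3 = 1.
π_1 = 0.25·π_1 + 0.35·π_2 + 0.25·π_3
π_2 = 0.35·π_1 + 0.3·π_2 + 0.5·π_3
Solving with the normalization constraint gives π = (0.2881, 0.3807, 0.3313).
So the stationary probability of Forest is 0.2881.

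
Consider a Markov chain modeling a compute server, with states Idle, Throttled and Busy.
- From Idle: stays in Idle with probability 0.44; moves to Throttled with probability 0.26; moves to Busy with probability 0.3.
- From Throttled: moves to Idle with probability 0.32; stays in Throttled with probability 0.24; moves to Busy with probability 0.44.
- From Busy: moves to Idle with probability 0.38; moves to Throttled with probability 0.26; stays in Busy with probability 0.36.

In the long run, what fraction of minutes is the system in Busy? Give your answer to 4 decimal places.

0.3571

Let the stationary distribution be π with π = πP and π_1 + π_2 + π_3 = 1.
π_1 = 0.44·π_1 + 0.32·π_2 + 0.38·π_3
π_2 = 0.26·π_1 + 0.24·π_2 + 0.26·π_3
Solving with the normalization constraint gives π = (0.3880, 0.2549, 0.3571).
So the stationary probability of Busy is 0.3571.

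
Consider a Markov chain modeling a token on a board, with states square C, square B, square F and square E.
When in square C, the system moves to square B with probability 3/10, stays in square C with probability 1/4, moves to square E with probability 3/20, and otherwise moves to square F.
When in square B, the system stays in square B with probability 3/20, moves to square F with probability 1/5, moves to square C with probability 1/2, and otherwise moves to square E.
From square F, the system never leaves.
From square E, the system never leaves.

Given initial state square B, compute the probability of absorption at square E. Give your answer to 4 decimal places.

Let h(s) be the probability of absorption at square E starting from transient state s. Then h(square E) = 1 and h(square F) = 0. By first-step analysis:
h(square C) = 0.25·h(square C) + 0.3·h(square B) + 0.3·0 + 0.15·1
h(square B) = 0.5·h(square C) + 0.15·h(square B) + 0.2·0 + 0.15·1
Solving: h(square C) = 0.3538, h(square B) = 0.3846.
Starting from square B, the probability is 0.3846.

0.3846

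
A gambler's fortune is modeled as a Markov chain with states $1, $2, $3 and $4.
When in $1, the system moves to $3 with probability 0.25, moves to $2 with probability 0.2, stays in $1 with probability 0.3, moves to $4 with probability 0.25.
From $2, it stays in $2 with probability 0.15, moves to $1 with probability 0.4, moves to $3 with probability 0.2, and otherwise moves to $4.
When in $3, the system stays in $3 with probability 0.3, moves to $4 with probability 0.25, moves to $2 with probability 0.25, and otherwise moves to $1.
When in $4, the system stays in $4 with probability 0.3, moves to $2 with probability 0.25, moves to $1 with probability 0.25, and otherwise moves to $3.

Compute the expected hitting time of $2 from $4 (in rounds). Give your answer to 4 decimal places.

4.2112

Let t(s) be the expected number of rounds to first reach $2 from state s, with t($2) = 0. Conditioning on the first round:
t($1) = 1 + 0.3·t($1) + 0.25·t($3) + 0.25·t($4)
t($3) = 1 + 0.2·t($1) + 0.3·t($3) + 0.25·t($4)
t($4) = 1 + 0.25·t($1) + 0.2·t($3) + 0.3·t($4)
Solving: t($1) = 4.4322, t($3) = 4.1989, t($4) = 4.2112.
Expected rounds from $4 to $2: 4.2112.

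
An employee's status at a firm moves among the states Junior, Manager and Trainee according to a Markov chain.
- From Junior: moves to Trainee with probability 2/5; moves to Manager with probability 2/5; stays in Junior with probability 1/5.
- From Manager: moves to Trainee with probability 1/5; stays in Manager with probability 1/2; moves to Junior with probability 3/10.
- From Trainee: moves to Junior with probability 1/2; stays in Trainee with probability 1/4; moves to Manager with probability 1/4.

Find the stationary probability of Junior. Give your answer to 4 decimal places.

0.3234

Let the stationary distribution be π with π = πP and π_1 + π_2 + π_3 = 1.
π_1 = 0.2·π_1 + 0.3·π_2 + 0.5·π_3
π_2 = 0.4·π_1 + 0.5·π_2 + 0.25·π_3
Solving with the normalization constraint gives π = (0.3234, 0.3980, 0.2786).
So the stationary probability of Junior is 0.3234.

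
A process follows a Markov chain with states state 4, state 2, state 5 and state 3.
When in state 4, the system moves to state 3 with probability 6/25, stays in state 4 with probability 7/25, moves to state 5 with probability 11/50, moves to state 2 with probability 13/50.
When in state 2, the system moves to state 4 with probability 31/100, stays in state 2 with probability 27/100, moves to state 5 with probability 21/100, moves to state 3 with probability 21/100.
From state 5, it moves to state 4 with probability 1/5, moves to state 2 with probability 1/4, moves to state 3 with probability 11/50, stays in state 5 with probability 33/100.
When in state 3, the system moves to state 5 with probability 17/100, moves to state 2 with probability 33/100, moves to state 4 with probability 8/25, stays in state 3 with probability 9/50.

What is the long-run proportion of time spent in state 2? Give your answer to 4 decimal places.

Let the stationary distribution be π with π = πP and π_1 + π_2 + π_3 + π_4 = 1.
π_1 = 0.28·π_1 + 0.31·π_2 + 0.2·π_3 + 0.32·π_4
π_2 = 0.26·π_1 + 0.27·π_2 + 0.25·π_3 + 0.33·π_4
π_3 = 0.22·π_1 + 0.21·π_2 + 0.33·π_3 + 0.17·π_4
Solving with the normalization constraint gives π = (0.2783, 0.2754, 0.2321, 0.2142).
So the stationary probability of state 2 is 0.2754.

0.2754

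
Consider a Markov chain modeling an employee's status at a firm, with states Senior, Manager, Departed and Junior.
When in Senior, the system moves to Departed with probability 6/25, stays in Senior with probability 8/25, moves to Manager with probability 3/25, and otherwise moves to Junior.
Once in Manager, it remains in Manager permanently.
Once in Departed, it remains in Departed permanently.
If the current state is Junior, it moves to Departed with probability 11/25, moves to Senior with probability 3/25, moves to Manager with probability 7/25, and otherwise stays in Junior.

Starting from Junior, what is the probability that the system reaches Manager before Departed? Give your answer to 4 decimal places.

Let h(s) be the probability of absorption at Manager starting from transient state s. Then h(Manager) = 1 and h(Departed) = 0. By first-step analysis:
h(Senior) = 0.32·h(Senior) + 0.12·1 + 0.24·0 + 0.32·h(Junior)
h(Junior) = 0.12·h(Senior) + 0.28·1 + 0.44·0 + 0.16·h(Junior)
Solving: h(Senior) = 0.3574, h(Junior) = 0.3844.
Starting from Junior, the probability is 0.3844.

0.3844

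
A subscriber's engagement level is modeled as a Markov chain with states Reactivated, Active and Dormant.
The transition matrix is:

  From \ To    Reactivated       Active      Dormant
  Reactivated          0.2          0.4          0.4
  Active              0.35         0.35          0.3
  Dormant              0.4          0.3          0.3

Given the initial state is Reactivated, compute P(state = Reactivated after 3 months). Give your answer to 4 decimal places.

Propagate the distribution vector 3 months from Reactivated.
After 0 months: (1.0000, 0.0000, 0.0000)
After 1 month: (0.2000, 0.4000, 0.4000)
After 2 months: (0.3400, 0.3400, 0.3200)
After 3 months: (0.3150, 0.3510, 0.3340)
P(in Reactivated after 3 months) = 0.3150

0.3150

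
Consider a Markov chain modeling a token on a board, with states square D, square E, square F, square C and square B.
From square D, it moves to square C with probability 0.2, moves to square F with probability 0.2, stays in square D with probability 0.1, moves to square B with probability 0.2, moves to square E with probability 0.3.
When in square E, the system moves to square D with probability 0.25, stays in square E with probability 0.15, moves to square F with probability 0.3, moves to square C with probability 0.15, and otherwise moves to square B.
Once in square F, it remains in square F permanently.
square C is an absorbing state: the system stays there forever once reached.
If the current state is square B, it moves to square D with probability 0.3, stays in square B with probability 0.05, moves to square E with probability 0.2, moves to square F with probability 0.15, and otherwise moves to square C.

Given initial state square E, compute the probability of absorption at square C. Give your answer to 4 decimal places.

Let h(s) be the probability of absorption at square C starting from transient state s. Then h(square C) = 1 and h(square F) = 0. By first-step analysis:
h(square D) = 0.1·h(square D) + 0.3·h(square E) + 0.2·0 + 0.2·1 + 0.2·h(square B)
h(square E) = 0.25·h(square D) + 0.15·h(square E) + 0.3·0 + 0.15·1 + 0.15·h(square B)
h(square B) = 0.3·h(square D) + 0.2·h(square E) + 0.15·0 + 0.3·1 + 0.05·h(square B)
Solving: h(square D) = 0.4851, h(square E) = 0.4174, h(square B) = 0.5569.
Starting from square E, the probability is 0.4174.

0.4174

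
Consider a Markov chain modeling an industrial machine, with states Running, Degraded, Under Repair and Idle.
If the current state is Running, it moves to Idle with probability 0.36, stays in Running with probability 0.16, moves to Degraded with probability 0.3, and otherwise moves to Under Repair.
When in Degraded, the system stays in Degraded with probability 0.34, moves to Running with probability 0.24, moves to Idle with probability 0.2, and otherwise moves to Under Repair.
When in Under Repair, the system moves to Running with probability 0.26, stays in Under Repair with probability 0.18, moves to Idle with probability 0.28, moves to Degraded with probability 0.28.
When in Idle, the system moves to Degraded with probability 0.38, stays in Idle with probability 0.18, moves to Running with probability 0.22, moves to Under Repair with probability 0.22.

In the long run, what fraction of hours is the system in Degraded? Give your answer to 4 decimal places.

Let the stationary distribution be π with π = πP and π_1 + π_2 + π_3 + π_4 = 1.
π_1 = 0.16·π_1 + 0.24·π_2 + 0.26·π_3 + 0.22·π_4
π_2 = 0.3·π_1 + 0.34·π_2 + 0.28·π_3 + 0.38·π_4
π_3 = 0.18·π_1 + 0.22·π_2 + 0.18·π_3 + 0.22·π_4
Solving with the normalization constraint gives π = (0.2214, 0.3288, 0.2030, 0.2467).
So the stationary probability of Degraded is 0.3288.

0.3288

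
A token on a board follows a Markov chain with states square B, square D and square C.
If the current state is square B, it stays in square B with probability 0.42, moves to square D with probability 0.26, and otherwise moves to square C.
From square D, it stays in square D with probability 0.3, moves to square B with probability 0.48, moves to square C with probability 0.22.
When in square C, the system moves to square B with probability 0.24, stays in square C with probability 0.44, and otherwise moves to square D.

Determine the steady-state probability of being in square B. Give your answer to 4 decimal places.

Let the stationary distribution be π with π = πP and π_1 + π_2 + π_3 = 1.
π_1 = 0.42·π_1 + 0.48·π_2 + 0.24·π_3
π_2 = 0.26·π_1 + 0.3·π_2 + 0.32·π_3
Solving with the normalization constraint gives π = (0.3780, 0.2915, 0.3305).
So the stationary probability of square B is 0.3780.

0.3780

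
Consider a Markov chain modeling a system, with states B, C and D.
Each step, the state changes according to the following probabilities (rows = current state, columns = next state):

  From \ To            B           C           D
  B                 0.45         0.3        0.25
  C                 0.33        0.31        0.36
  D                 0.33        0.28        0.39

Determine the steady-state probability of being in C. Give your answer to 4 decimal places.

0.2964

Let the stationary distribution be π with π = πP and π_1 + π_2 + π_3 = 1.
π_1 = 0.45·π_1 + 0.33·π_2 + 0.33·π_3
π_2 = 0.3·π_1 + 0.31·π_2 + 0.28·π_3
Solving with the normalization constraint gives π = (0.3750, 0.2964, 0.3286).
So the stationary probability of C is 0.2964.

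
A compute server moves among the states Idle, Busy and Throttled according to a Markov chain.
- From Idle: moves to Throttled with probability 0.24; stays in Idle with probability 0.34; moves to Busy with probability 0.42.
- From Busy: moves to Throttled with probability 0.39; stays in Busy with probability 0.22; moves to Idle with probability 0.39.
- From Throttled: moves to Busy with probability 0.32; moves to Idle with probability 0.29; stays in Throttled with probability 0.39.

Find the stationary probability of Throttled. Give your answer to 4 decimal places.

0.3391

Let the stationary distribution be π with π = πP and π_1 + π_2 + π_3 = 1.
π_1 = 0.34·π_1 + 0.39·π_2 + 0.29·π_3
π_2 = 0.42·π_1 + 0.22·π_2 + 0.32·π_3
Solving with the normalization constraint gives π = (0.3391, 0.3217, 0.3391).
So the stationary probability of Throttled is 0.3391.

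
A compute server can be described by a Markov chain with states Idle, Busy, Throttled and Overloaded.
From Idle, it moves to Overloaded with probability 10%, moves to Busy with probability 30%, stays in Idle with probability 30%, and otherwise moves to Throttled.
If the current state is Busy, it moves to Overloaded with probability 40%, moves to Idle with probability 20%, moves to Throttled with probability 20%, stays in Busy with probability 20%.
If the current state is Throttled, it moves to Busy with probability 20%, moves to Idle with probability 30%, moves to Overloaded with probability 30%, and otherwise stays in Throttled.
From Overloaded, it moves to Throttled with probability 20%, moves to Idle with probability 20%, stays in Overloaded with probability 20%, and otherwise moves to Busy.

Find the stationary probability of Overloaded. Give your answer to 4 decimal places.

Let the stationary distribution be π with π = πP and π_1 + π_2 + π_3 + π_4 = 1.
π_1 = 0.3·π_1 + 0.2·π_2 + 0.3·π_3 + 0.2·π_4
π_2 = 0.3·π_1 + 0.2·π_2 + 0.2·π_3 + 0.4·π_4
π_3 = 0.3·π_1 + 0.2·π_2 + 0.2·π_3 + 0.2·π_4
Solving with the normalization constraint gives π = (0.2472, 0.2753, 0.2247, 0.2528).
So the stationary probability of Overloaded is 0.2528.

0.2528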